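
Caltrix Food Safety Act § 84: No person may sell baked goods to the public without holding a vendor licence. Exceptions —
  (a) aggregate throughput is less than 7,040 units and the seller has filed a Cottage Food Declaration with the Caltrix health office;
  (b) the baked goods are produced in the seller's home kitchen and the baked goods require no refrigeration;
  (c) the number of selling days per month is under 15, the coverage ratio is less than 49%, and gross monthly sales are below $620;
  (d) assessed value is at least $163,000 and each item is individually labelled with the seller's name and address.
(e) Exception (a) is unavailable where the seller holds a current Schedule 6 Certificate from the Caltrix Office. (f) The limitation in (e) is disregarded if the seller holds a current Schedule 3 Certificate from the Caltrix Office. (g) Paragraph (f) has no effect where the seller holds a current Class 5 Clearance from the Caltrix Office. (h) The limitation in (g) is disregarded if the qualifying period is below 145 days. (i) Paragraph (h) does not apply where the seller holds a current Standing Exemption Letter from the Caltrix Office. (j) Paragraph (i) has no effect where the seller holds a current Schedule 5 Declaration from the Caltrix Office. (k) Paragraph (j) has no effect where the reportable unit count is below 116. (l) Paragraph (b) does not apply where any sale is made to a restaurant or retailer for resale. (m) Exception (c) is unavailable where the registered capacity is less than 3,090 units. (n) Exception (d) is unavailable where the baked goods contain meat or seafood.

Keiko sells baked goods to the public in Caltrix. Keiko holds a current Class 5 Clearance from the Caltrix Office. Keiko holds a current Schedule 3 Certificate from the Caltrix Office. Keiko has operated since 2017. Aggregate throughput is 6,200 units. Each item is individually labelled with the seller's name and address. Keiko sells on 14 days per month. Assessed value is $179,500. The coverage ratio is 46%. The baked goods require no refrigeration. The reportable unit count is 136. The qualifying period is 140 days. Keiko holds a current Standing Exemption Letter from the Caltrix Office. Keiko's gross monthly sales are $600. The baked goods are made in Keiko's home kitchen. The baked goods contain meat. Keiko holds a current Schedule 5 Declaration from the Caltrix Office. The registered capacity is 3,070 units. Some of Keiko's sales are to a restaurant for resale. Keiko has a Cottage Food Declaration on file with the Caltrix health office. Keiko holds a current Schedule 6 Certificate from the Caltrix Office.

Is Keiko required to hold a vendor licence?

Exception (a): aggregate throughput is 6,200 units, less than the 7,040 units limit; a Cottage Food Declaration is on file — every condition holds. Applying paragraphs (e)–(k): (e) would limit (a) — a current Schedule 6 Certificate is held — but (f) sets (e) aside: (f) operates against (e): a current Schedule 3 Certificate is held. (g) would limit (f) — a current Class 5 Clearance is held — but (h) sets (g) aside: (h) is engaged — the qualifying period is 140 days, below the 145 days limit. (i) is triggered (a current Standing Exemption Letter is held), but yields to (j): (j) applies — a current Schedule 5 Declaration is held. (k) is inapplicable (the reportable unit count is 136, not below 116), so (j) stands. Exception (a) stands.
All of (b)'s requirements are met (the baked goods are home-kitchen produced; the baked goods are shelf-stable). But applying paragraph (l): (l) applies — some sales are to a restaurant for resale. (b) is therefore removed.
Exception (c)'s conditions are all satisfied: the number of selling days per month is 14, under the 15 limit; the coverage ratio is 46%, less than the 49% limit; gross monthly sales are $600, below the $620 limit. But: (m) operates against (c): the registered capacity is 3,070 units, less than the 3,090 units limit. Exception (c) does not apply.
Exception (d) is satisfied on its face — assessed value is $179,500, meeting the $163,000 threshold; items are individually labelled. But: (n) operates against (d): the baked goods contain meat. So (d) is unavailable.

No — exception (a) applies; Keiko is not required to hold a vendor licence.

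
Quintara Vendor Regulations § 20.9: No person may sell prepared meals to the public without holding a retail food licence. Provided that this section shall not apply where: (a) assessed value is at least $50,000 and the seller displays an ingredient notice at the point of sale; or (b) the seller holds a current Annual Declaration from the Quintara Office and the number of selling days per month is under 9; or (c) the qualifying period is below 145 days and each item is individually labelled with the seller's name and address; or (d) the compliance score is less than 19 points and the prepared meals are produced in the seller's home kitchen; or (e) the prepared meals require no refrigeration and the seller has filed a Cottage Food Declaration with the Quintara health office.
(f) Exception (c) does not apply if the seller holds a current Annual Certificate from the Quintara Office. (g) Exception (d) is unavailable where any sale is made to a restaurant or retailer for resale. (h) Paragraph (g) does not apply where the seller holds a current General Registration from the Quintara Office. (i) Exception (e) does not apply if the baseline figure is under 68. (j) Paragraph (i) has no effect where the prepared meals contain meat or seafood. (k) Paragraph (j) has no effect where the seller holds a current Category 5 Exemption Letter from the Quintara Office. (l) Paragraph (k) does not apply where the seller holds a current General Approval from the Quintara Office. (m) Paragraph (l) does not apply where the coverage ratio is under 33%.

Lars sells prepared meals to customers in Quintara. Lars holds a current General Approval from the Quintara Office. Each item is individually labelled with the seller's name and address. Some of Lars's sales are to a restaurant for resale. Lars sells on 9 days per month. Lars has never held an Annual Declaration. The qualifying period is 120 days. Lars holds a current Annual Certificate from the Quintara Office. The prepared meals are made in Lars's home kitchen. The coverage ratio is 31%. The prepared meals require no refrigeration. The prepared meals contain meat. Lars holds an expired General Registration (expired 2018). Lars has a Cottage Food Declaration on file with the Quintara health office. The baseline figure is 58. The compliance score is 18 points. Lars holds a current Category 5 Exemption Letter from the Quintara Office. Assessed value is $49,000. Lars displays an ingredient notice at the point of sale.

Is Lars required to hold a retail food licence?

Exception (a) does not apply: assessed value is $49,000, short of $50,000.
Exception (b) does not apply: no current Annual Declaration is held.
Exception (c): the qualifying period is 120 days, below the 145 days limit; items are individually labelled — every condition holds. But applying paragraph (f): (f) operates against (c): a current Annual Certificate is held. (c) is therefore removed.
Exception (d): the compliance score is 18 points, less than the 19 points limit; the prepared meals are home-kitchen produced — every condition holds. Turning to paragraphs (g)–(h): (g) operates — some sales are to a restaurant for resale. (h) is not triggered (no current General Registration is held), so (g) stands. (d) is therefore removed.
Exception (e): the prepared meals are shelf-stable; a Cottage Food Declaration is on file — every condition holds. However, paragraphs (i)–(m) must be considered: (i) applies — the baseline figure is 58, under the 68 limit. (j) is engaged (the prepared meals contain meat), but is overridden by (k): (k) is triggered — a current Category 5 Exemption Letter is held. (l) would limit (k) — a current General Approval is held — but (m) sets (l) aside: (m) operates against (l): the coverage ratio is 31%, under the 33% limit. (e) is therefore removed.
None of the exceptions is available; § 20.9 applies in full.

Yes — Lars must hold a retail food licence.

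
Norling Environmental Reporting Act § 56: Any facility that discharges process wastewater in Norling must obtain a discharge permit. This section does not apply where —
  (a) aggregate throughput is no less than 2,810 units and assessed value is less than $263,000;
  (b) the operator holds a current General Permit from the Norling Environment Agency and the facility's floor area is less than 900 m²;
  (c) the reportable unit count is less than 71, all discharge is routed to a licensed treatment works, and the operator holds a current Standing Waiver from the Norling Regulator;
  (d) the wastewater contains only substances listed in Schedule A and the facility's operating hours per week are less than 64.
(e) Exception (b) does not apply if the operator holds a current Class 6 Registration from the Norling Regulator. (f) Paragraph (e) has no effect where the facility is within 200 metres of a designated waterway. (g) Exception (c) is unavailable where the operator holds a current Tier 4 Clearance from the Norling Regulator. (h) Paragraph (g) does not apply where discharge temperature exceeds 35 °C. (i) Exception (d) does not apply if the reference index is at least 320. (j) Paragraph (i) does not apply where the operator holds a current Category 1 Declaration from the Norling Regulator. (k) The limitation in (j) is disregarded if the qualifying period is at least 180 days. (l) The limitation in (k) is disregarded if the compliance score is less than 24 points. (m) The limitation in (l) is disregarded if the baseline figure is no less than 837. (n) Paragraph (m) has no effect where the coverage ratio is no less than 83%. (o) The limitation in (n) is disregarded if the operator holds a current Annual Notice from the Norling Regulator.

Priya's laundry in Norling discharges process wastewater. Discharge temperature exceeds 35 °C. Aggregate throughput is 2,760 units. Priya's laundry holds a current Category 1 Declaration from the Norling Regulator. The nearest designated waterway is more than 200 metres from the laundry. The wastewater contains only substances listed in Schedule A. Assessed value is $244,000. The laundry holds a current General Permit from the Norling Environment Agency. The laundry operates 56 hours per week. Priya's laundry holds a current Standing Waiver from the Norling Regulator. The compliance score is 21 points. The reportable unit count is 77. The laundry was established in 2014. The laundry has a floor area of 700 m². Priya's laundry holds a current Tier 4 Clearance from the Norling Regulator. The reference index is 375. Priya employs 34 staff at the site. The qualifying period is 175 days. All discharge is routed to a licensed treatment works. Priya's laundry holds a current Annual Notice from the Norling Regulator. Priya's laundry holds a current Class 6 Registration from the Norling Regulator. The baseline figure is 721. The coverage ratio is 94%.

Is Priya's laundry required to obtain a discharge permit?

Exception (a) does not apply: aggregate throughput is 2,760 units, short of 2,810 units.
Exception (b)'s conditions are all satisfied: a current General Permit is held; the facility's floor area is 700 m², less than the 900 m² limit. But applying paragraphs (e)–(f): (e) operates against (b): a current Class 6 Registration is held. (f) is not triggered (the laundry is more than 200 m from any designated waterway), so (e) stands. (b) is therefore removed.
Exception (c) fails — the reportable unit count is 77, not less than 71.
Exception (d)'s conditions are all satisfied: the wastewater is Schedule-A-only; the facility's operating hours per week are 56, less than the 64 limit. Applying paragraphs (i)–(o): (i) would limit (d) — the reference index is 375, meeting the 320 threshold — but (j) sets (i) aside: (j) is triggered — a current Category 1 Declaration is held. (k) is not engaged (the qualifying period is 175 days, short of 180 days), so (j) stands. So (d) applies.

No — exception (d) applies; Priya's laundry is not required to obtain a discharge permit.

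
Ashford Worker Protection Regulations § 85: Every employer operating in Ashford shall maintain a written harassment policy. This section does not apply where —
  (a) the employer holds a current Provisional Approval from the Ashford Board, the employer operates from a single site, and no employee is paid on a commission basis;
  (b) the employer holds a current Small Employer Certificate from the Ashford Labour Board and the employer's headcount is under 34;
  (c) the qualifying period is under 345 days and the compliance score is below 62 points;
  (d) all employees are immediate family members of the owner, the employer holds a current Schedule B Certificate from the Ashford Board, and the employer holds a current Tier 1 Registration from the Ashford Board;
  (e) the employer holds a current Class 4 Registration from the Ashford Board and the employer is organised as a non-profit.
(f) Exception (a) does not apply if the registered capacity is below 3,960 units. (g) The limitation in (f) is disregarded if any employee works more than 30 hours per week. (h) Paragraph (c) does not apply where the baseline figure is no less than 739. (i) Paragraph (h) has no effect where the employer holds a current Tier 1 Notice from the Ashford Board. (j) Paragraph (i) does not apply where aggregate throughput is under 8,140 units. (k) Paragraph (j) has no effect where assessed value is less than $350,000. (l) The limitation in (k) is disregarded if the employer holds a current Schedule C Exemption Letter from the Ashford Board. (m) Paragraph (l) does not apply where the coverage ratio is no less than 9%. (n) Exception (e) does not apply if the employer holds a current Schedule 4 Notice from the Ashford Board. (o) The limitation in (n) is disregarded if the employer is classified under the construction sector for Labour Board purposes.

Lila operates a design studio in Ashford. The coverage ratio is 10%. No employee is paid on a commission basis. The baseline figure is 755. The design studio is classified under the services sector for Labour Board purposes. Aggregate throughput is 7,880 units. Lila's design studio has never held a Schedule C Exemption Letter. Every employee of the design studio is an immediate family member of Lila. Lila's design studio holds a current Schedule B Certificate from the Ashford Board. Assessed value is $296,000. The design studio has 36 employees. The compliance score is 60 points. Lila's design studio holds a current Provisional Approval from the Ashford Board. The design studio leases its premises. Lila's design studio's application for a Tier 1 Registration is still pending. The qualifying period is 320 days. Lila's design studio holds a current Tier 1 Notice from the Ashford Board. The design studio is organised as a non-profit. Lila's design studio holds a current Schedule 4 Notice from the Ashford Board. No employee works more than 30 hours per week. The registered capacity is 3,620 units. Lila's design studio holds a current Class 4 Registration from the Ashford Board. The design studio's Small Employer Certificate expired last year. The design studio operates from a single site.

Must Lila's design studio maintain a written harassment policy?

Exception (a): a current Provisional Approval is held; the employer operates from a single site; no employee is paid on commission — every condition holds. But: (f) is engaged — the registered capacity is 3,620 units, below the 3,960 units limit. (g), which would lift (f), is inapplicable — no employee exceeds 30 hours/week. (a) is therefore removed.
Exception (b) fails — the Small Employer Certificate has expired.
All of (c)'s requirements are met (the qualifying period is 320 days, under the 345 days limit; the compliance score is 60 points, below the 62 points limit). Applying paragraphs (h)–(m): (h) is engaged (the baseline figure is 755, meeting the 739 threshold), but yields to (i): (i) operates against (h): a current Tier 1 Notice is held. (j) would limit (i) — aggregate throughput is 7,880 units, under the 8,140 units limit — but (k) sets (j) aside: (k) operates against (j): assessed value is $296,000, less than the $350,000 limit. (l) does not operate here (the Schedule C Exemption Letter is not current), so (k) stands. Exception (c) stands.
Exception (d) does not apply: the Tier 1 Registration is not current.
Exception (e) is satisfied on its face — a current Class 4 Registration is held; the employer is a non-profit. But: (n) is engaged — a current Schedule 4 Notice is held. (o), which would lift (n), is not engaged — the design studio is classified under the services sector. (e) is therefore removed.

No — exception (c) applies; Lila's design studio is not required to maintain a written harassment policy.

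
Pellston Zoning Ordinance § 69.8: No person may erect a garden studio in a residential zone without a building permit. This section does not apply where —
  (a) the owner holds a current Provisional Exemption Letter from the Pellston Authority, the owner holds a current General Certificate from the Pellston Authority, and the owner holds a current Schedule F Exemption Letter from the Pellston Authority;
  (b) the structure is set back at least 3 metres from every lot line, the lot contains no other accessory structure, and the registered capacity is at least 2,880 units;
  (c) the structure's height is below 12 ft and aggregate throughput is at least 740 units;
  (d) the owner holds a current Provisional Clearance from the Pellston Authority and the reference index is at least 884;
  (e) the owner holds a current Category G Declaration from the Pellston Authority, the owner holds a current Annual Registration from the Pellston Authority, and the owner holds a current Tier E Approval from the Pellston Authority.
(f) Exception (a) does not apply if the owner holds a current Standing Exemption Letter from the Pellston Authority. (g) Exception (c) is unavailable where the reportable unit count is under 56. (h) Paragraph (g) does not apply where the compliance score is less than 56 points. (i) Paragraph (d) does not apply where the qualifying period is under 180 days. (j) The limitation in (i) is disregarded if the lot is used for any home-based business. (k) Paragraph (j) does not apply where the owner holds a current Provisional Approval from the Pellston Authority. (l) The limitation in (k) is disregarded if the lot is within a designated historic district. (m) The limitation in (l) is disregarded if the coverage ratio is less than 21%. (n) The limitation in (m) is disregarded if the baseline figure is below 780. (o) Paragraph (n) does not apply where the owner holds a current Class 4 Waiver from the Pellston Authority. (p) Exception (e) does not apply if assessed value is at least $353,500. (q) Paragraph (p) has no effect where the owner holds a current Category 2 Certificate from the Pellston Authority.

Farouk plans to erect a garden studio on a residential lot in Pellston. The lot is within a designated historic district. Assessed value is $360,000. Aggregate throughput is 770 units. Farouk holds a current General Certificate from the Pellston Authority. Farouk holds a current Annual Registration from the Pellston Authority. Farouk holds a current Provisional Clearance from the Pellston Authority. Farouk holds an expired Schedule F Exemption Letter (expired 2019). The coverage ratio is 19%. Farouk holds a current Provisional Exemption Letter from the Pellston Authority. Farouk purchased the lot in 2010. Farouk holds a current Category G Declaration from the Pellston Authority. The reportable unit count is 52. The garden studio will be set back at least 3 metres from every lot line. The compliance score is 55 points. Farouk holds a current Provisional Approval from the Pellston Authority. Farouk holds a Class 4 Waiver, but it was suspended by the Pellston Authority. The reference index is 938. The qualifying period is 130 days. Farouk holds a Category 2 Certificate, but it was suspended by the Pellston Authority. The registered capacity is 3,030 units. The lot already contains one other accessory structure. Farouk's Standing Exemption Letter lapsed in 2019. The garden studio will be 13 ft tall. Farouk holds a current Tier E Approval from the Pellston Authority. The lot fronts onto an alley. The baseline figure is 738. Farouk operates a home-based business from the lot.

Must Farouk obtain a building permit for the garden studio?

No — exception (d) applies; Farouk does not need a building permit.

Exception (a) does not apply: there is no Schedule F Exemption Letter in force.
Exception (b) requires that the lot contains no other accessory structure; but the lot already has another accessory structure, so (b) is unavailable.
Exception (c) requires that the structure's height is below 12 ft; but the structure's height is 13 ft, not below 12 ft, so (c) is unavailable.
Exception (d) is satisfied on its face — a current Provisional Clearance is held; the reference index is 938, meeting the 884 threshold. As to paragraphs (i)–(o): (i) would limit (d) — the qualifying period is 130 days, under the 180 days limit — but (j) sets (i) aside: (j) operates against (i): a home-based business operates on the lot. (k) operates (a current Provisional Approval is held), but yields to (l): (l) applies — the lot is in a historic district. (m) applies (the coverage ratio is 19%, less than the 21% limit), but is itself disapplied by (n): (n) operates against (m): the baseline figure is 738, below the 780 limit. (o) is inapplicable (there is no Class 4 Waiver in force), so (n) stands. So (d) applies.
Exception (e)'s conditions are all satisfied: a current Category G Declaration is held; a current Annual Registration is held; a current Tier E Approval is held. But: (p) operates — assessed value is $360,000, meeting the $353,500 threshold. (q), which would lift (p), does not operate here — there is no Category 2 Certificate in force. Exception (e) does not apply.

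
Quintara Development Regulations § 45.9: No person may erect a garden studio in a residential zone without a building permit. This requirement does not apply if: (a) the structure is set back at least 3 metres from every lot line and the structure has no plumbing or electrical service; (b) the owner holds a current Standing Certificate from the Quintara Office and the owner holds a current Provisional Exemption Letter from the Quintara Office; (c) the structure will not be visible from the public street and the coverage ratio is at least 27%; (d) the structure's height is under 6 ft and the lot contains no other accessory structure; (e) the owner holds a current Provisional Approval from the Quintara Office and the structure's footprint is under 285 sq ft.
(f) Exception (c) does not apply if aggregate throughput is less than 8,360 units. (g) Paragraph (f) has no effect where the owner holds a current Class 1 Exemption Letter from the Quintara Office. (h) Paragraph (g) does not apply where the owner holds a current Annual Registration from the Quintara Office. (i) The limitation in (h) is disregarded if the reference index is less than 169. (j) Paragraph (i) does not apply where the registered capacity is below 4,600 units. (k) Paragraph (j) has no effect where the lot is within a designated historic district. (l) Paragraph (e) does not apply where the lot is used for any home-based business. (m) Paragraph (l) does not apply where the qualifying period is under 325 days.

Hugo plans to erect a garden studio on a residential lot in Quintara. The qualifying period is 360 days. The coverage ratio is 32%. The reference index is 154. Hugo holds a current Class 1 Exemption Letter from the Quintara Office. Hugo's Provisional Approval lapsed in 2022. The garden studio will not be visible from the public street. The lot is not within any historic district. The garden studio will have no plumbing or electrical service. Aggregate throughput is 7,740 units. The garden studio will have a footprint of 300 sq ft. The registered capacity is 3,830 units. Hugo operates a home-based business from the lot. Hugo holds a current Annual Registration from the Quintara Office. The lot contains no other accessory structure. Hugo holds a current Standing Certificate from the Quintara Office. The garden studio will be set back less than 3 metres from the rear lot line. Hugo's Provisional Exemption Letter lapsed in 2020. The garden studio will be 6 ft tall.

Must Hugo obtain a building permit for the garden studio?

Yes — Hugo must obtain a building permit.

Exception (a) fails — the rear setback is under 3 m.
Exception (b) requires that the owner holds a current Provisional Exemption Letter from the Quintara Office; but the Provisional Exemption Letter is not current, so (b) is unavailable.
Exception (c)'s conditions are all satisfied: the structure will not be visible from the street; the coverage ratio is 32%, meeting the 27% threshold. However, paragraphs (f)–(k) must be considered: (f) operates against (c): aggregate throughput is 7,740 units, less than the 8,360 units limit. (g) would limit (f) — a current Class 1 Exemption Letter is held — but (h) sets (g) aside: (h) operates — a current Annual Registration is held. (i) would limit (h) — the reference index is 154, less than the 169 limit — but (j) sets (i) aside: (j) operates against (i): the registered capacity is 3,830 units, below the 4,600 units limit. (k) does not operate here (the lot is not in a historic district), so (j) stands. Exception (c) does not apply.
Exception (d) requires that the structure's height is under 6 ft; but the structure's height is 6 ft, not under 6 ft, so (d) is unavailable.
Exception (e) does not apply: the Provisional Approval is not current.
None of the exceptions is available; § 45.9 applies in full.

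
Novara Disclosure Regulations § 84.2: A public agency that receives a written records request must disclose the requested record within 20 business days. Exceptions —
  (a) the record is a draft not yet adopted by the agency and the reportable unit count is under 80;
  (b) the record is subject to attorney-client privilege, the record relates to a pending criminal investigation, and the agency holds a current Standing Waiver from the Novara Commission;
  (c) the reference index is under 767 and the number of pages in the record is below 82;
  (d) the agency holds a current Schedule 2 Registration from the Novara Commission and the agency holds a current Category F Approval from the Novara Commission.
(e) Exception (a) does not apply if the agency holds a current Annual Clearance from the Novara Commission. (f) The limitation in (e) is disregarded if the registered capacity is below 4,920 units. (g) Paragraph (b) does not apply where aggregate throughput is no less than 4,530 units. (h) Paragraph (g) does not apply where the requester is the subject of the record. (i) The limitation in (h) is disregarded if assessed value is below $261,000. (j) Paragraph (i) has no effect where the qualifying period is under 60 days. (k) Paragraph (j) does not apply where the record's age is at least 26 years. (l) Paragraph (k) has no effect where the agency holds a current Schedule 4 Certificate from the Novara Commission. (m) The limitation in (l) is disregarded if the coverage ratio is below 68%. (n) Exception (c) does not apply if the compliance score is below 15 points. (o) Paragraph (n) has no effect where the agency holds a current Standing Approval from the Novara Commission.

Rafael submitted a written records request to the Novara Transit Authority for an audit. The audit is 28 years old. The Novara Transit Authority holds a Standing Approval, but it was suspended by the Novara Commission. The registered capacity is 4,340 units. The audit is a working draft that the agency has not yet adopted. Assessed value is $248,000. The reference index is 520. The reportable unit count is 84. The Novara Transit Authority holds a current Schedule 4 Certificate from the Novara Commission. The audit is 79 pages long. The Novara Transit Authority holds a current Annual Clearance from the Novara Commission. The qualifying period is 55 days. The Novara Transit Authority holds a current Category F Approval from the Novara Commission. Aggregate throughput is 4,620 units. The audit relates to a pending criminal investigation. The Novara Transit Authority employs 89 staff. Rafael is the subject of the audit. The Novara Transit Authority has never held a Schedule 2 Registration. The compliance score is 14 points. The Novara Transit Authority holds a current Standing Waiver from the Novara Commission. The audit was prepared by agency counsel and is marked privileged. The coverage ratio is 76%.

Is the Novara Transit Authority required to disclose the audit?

Exception (a) requires that the reportable unit count is under 80; but the reportable unit count is 84, not under 80, so (a) is unavailable.
Exception (b)'s conditions are all satisfied: the audit is privileged; the audit relates to a pending investigation; a current Standing Waiver is held. Considering the limiting provisions: (g) would limit (b) — aggregate throughput is 4,620 units, meeting the 4,530 units threshold — but (h) sets (g) aside: (h) is engaged — Rafael is the subject of the audit. (i) applies (assessed value is $248,000, below the $261,000 limit), but is itself disapplied by (j): (j) operates against (i): the qualifying period is 55 days, under the 60 days limit. (k) operates (the record's age is 28 years, meeting the 26 years threshold), but is overridden by (l): (l) operates against (k): a current Schedule 4 Certificate is held. (m) is not triggered (the coverage ratio is 76%, not below 68%), so (l) stands. Exception (b) stands.
Exception (c): the reference index is 520, under the 767 limit; the number of pages in the record is 79, below the 82 limit — every condition holds. Turning to paragraphs (n)–(o): (n) applies — the compliance score is 14 points, below the 15 points limit. (o), which would lift (n), does not operate here — no current Standing Approval is held. So (c) is unavailable.
Exception (d) fails — the Schedule 2 Registration is not current.

No — exception (b) applies; the Novara Transit Authority is not required to disclose the audit.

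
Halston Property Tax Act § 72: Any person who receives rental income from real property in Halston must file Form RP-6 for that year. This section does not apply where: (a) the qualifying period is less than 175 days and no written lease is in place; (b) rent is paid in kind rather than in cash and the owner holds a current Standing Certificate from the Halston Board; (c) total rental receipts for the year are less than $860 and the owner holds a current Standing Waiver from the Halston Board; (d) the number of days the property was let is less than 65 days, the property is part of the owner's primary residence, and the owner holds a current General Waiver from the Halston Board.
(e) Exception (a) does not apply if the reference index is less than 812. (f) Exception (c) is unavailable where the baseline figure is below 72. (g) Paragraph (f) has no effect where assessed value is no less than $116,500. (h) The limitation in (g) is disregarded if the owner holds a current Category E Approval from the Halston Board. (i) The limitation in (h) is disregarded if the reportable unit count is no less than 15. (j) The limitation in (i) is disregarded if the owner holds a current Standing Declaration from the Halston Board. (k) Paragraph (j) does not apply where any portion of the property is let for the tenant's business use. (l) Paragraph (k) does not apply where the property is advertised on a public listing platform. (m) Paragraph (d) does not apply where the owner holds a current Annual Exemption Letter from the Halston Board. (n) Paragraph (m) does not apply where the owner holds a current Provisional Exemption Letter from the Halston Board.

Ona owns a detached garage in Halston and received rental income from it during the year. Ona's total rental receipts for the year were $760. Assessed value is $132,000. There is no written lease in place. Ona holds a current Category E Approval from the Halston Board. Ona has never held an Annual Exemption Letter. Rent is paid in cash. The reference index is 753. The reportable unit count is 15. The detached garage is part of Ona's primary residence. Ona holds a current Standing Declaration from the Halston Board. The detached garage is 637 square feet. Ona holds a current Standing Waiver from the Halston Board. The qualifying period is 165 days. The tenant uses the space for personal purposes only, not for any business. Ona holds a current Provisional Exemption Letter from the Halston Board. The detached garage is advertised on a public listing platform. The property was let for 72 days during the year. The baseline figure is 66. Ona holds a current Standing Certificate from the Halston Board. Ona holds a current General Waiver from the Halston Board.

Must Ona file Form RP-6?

Exception (a): the qualifying period is 165 days, less than the 175 days limit; there is no written lease — every condition holds. But: (e) operates against (a): the reference index is 753, less than the 812 limit. (a) is therefore removed.
Exception (b) requires that rent is paid in kind rather than in cash; but rent is paid in cash, so (b) is unavailable.
Exception (c): total rental receipts for the year are $760, less than the $860 limit; a current Standing Waiver is held — every condition holds. However, paragraphs (f)–(l) must be considered: (f) applies — the baseline figure is 66, below the 72 limit. (g) would limit (f) — assessed value is $132,000, meeting the $116,500 threshold — but (h) sets (g) aside: (h) operates against (g): a current Category E Approval is held. (i) is triggered (the reportable unit count is 15, meeting the 15 threshold), but is set aside by (j): (j) applies — a current Standing Declaration is held. (k) is inapplicable (the space is used for personal purposes only), so (j) stands. (c) is therefore removed.
Exception (d) does not apply: the number of days the property was let is 72 days, not less than 65 days.
No exception is made out. Ona falls within the general rule.

Yes — Ona must file Form RP-6.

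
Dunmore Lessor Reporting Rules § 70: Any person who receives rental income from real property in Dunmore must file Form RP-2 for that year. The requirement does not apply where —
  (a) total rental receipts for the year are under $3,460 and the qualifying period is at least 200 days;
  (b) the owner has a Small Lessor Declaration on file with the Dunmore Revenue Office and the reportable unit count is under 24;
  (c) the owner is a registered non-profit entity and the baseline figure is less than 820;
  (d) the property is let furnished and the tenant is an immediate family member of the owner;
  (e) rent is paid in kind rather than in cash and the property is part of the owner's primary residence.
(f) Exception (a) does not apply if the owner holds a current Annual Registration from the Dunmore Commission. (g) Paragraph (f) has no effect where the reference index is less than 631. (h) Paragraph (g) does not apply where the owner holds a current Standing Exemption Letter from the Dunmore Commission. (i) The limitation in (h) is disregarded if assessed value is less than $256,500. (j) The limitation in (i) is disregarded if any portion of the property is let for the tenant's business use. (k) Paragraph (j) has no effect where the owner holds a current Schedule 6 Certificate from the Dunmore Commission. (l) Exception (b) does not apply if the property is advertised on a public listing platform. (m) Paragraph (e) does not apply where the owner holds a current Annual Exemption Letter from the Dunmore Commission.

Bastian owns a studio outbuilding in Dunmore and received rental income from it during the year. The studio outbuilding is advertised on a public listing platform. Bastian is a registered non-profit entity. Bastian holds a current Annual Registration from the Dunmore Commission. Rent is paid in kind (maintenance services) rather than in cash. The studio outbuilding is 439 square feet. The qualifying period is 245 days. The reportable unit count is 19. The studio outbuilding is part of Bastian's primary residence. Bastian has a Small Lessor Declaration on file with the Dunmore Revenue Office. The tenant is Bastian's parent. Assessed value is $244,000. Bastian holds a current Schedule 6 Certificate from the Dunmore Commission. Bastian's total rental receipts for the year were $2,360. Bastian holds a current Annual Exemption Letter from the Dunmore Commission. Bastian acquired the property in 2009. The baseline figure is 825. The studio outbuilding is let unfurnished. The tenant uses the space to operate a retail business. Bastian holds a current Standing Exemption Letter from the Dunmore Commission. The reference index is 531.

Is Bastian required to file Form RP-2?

No — exception (a) applies; Bastian is not required to file Form RP-2.

Exception (a) is satisfied on its face — total rental receipts for the year are $2,360, under the $3,460 limit; the qualifying period is 245 days, meeting the 200 days threshold. Under paragraphs (f)–(k): (f) would limit (a) — a current Annual Registration is held — but (g) sets (f) aside: (g) applies — the reference index is 531, less than the 631 limit. (h) operates (a current Standing Exemption Letter is held), but yields to (i): (i) operates against (h): assessed value is $244,000, less than the $256,500 limit. (j) is engaged (the space is let for business use), but yields to (k): (k) is triggered — a current Schedule 6 Certificate is held. So (a) applies.
Exception (b) is satisfied on its face — a Small Lessor Declaration is on file; the reportable unit count is 19, under the 24 limit. But applying paragraph (l): (l) operates against (b): the property is publicly advertised. Exception (b) does not apply.
Exception (c) requires that the baseline figure is less than 820; but the baseline figure is 825, not less than 820, so (c) is unavailable.
Exception (d) does not apply: the property is let unfurnished.
Exception (e)'s conditions are all satisfied: rent is paid in kind; the studio outbuilding is part of the primary residence. However, paragraph (m) must be considered: (m) is triggered — a current Annual Exemption Letter is held. Exception (e) does not apply.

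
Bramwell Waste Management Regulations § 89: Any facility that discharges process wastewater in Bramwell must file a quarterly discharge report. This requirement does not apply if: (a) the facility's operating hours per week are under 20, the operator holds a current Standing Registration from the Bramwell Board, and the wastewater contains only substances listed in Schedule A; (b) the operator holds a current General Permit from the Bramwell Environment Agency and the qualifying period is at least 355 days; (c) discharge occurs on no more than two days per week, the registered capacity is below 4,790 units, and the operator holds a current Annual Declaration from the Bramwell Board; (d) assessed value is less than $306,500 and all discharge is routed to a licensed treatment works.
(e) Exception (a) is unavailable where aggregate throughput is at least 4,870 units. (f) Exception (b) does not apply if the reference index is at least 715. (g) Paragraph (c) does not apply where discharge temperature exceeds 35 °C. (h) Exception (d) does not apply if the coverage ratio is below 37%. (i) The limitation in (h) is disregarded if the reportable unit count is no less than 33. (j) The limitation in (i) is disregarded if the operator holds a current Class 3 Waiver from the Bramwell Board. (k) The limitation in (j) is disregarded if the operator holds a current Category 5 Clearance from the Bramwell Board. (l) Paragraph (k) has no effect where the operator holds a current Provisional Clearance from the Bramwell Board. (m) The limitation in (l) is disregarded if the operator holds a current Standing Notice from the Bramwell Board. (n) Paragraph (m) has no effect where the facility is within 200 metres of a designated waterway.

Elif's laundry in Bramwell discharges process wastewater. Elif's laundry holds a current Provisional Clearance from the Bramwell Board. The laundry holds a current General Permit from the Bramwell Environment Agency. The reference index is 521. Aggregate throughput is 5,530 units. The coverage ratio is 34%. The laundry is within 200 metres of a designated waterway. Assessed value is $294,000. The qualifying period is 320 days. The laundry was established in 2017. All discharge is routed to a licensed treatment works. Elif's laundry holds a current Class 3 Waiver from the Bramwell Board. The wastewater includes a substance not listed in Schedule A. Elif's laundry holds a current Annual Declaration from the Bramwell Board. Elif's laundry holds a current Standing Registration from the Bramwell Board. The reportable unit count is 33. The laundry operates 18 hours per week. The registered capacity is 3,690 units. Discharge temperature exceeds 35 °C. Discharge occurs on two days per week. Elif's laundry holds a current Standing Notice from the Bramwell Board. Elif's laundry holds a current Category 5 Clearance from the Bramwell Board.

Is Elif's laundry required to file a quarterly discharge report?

Yes — Elif's laundry must file a quarterly discharge report.

Exception (a) fails — the wastewater includes a non-Schedule-A substance.
Exception (b) requires that the qualifying period is at least 355 days; but the qualifying period is 320 days, short of 355 days, so (b) is unavailable.
All of (c)'s requirements are met (discharge occurs on no more than two days per week; the registered capacity is 3,690 units, below the 4,790 units limit; a current Annual Declaration is held). Turning to paragraph (g): (g) applies — discharge temperature exceeds 35 °C. (c) is therefore removed.
Exception (d): assessed value is $294,000, less than the $306,500 limit; discharge is routed to a licensed treatment works — every condition holds. Turning to paragraphs (h)–(n): (h) operates against (d): the coverage ratio is 34%, below the 37% limit. (i) would limit (h) — the reportable unit count is 33, meeting the 33 threshold — but (j) sets (i) aside: (j) is triggered — a current Class 3 Waiver is held. (k) operates (a current Category 5 Clearance is held), but is overridden by (l): (l) is engaged — a current Provisional Clearance is held. (m) is triggered (a current Standing Notice is held), but yields to (n): (n) operates against (m): the laundry is within 200 m of a designated waterway. Exception (d) does not apply.
No exception is made out. Elif's laundry falls within the general rule.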